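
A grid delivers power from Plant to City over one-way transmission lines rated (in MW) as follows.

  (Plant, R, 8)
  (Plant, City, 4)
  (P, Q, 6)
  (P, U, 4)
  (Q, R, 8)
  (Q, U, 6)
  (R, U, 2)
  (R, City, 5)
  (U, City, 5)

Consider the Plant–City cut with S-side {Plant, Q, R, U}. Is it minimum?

No — its capacity is 14, but the minimum cut has capacity 11.

Given cut capacity: 4 + 5 + 5 = 14.
Augment Plant→City: bottleneck 4, flow now 4.
Augment Plant→R→City: bottleneck 5, flow now 9.
Augment Plant→R→U→City: bottleneck 2, flow now 11.
No augmenting path remains; maximum flow = 11.
In the residual graph, reachable from Plant: {Plant, R}.
Min-cut edges: Plant→City (4), R→U (2), R→City (5); capacity 4 + 2 + 5 = 11.
Cut capacity 14 exceeds the max flow 11, so it is not minimum.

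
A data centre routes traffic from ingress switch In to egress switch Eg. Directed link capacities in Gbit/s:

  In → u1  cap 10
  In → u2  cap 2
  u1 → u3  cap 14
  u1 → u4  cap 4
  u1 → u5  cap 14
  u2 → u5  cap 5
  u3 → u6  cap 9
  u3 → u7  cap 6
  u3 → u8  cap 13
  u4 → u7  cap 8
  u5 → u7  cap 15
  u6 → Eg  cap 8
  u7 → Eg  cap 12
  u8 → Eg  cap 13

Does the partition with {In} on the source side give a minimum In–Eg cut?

Yes — it is a minimum cut (capacity 12).

Given cut capacity: 10 + 2 = 12.
Augment In→u1→u3→u6→Eg: bottleneck 8, flow now 8.
Augment In→u1→u3→u7→Eg: bottleneck 2, flow now 10.
Augment In→u2→u5→u7→Eg: bottleneck 2, flow now 12.
No augmenting path remains; maximum flow = 12.
Cut capacity 12 equals the max flow, so it is a minimum cut.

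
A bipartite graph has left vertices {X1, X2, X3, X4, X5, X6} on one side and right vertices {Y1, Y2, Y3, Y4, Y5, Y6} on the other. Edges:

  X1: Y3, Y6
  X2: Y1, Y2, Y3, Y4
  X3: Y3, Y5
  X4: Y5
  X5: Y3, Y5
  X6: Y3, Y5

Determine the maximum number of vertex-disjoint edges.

Unit-capacity flow: source→left, listed edges, right→sink; max matching = max flow.
Augmenting path X1→Y3 (+1); matched 1.
Augmenting path X2→Y1 (+1); matched 2.
Augmenting path X3→Y5 (+1); matched 3.
Augmenting path X5→Y3→X1→Y6 (+1); matched 4.
No augmenting path remains; maximum matching = 4.
König certificate: {X1, X2, Y3, Y5} is a vertex cover of size 4 (every listed pair touches it), so no matching can be larger.

4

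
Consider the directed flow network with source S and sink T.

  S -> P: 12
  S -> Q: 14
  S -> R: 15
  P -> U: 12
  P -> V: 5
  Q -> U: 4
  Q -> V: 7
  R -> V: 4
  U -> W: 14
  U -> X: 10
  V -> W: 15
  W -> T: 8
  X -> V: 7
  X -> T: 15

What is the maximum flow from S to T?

18

Augment S→P→U→W→T: bottleneck 8, flow now 8.
Augment S→P→U→X→T: bottleneck 4, flow now 12.
Augment S→Q→U→X→T: bottleneck 4, flow now 16.
Augment S→Q→V→W→U→X→T: bottleneck 2, flow now 18. (uses reverse residual edge)
No augmenting path remains; maximum flow = 18.
In the residual graph, reachable from S: {S, P, Q, R, U, V, W}.
Min-cut edges: U→X (10), W→T (8); capacity 10 + 8 = 18.
This cut is saturated, so no flow can exceed 18.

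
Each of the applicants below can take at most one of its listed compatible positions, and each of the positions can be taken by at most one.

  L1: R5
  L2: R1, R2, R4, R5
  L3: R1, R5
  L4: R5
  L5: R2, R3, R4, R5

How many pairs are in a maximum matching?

4

Unit-capacity flow: source→left, listed edges, right→sink; max matching = max flow.
Augmenting path L1→R5 (+1); matched 1.
Augmenting path L2→R1 (+1); matched 2.
Augmenting path L5→R2 (+1); matched 3.
Augmenting path L3→R1→L2→R4 (+1); matched 4.
No augmenting path remains; maximum matching = 4.
König certificate: {L2, L3, L5, R5} is a vertex cover of size 4 (every listed pair touches it), so no matching can be larger.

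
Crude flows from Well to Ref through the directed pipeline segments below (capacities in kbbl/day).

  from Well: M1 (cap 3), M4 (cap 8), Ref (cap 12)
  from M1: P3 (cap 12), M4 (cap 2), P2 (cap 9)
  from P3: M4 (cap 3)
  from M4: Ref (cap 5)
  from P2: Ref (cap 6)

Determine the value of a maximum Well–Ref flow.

20

Augment Well→Ref: bottleneck 12, flow now 12.
Augment Well→M4→Ref: bottleneck 5, flow now 17.
Augment Well→M1→P2→Ref: bottleneck 3, flow now 20.
No augmenting path remains; maximum flow = 20.
In the residual graph, reachable from Well: {Well, M4}.
Min-cut edges: Well→M1 (3), Well→Ref (12), M4→Ref (5); capacity 3 + 12 + 5 = 20.
This cut is saturated, so no flow can exceed 20.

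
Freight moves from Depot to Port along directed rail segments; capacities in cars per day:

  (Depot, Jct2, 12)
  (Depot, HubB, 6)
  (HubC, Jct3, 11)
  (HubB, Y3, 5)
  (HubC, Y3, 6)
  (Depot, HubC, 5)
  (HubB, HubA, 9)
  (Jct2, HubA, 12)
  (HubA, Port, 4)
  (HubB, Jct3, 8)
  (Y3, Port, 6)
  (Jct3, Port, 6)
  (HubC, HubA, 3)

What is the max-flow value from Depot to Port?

15

Augment Depot→HubC→Jct3→Port: bottleneck 5, flow now 5.
Augment Depot→Jct2→HubA→Port: bottleneck 4, flow now 9.
Augment Depot→HubB→Jct3→Port: bottleneck 1, flow now 10.
Augment Depot→HubB→Y3→Port: bottleneck 5, flow now 15.
No augmenting path remains; maximum flow = 15.
In the residual graph, reachable from Depot: {Depot, Jct2, HubA}.
Min-cut edges: Depot→HubC (5), Depot→HubB (6), HubA→Port (4); capacity 5 + 6 + 4 = 15.
This cut is saturated, so no flow can exceed 15.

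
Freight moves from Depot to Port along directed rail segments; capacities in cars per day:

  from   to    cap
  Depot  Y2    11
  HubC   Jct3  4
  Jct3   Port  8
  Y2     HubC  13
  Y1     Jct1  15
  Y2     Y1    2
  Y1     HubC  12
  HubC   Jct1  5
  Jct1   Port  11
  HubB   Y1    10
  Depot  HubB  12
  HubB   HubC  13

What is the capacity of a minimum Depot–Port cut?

15

Augment Depot→Y2→HubC→Jct1→Port: bottleneck 5, flow now 5.
Augment Depot→Y2→HubC→Jct3→Port: bottleneck 4, flow now 9.
Augment Depot→Y2→Y1→Jct1→Port: bottleneck 2, flow now 11.
Augment Depot→HubB→Y1→Jct1→Port: bottleneck 4, flow now 15.
No augmenting path remains; maximum flow = 15.
By max-flow min-cut, the minimum cut capacity equals the max flow.
In the residual graph, reachable from Depot: {Depot, Y2, HubB, HubC, Y1, Jct1}.
Min-cut edges: HubC→Jct3 (4), Jct1→Port (11); capacity 4 + 11 = 15.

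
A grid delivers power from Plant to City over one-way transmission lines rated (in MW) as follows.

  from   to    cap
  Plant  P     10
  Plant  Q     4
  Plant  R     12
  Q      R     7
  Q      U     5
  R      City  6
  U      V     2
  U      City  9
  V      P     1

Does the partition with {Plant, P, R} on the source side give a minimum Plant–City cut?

Given cut capacity: 4 + 6 = 10.
Augment Plant→R→City: bottleneck 6, flow now 6.
Augment Plant→Q→U→City: bottleneck 4, flow now 10.
No augmenting path remains; maximum flow = 10.
Cut capacity 10 equals the max flow, so it is a minimum cut.

Yes — it is a minimum cut (capacity 10).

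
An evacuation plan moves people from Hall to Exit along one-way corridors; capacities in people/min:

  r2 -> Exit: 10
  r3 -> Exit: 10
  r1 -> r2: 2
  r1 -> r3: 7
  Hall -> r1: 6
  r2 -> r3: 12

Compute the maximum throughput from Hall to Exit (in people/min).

Augment Hall→r1→r2→Exit: bottleneck 2, flow now 2.
Augment Hall→r1→r3→Exit: bottleneck 4, flow now 6.
No augmenting path remains; maximum flow = 6.
In the residual graph, reachable from Hall: {Hall}.
Min-cut edges: Hall→r1 (6); capacity 6 = 6.
This cut is saturated, so no flow can exceed 6.

6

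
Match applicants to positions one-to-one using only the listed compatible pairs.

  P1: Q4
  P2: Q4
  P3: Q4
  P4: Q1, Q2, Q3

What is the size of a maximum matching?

2

Unit-capacity flow: source→left, listed edges, right→sink; max matching = max flow.
Augmenting path P1→Q4 (+1); matched 1.
Augmenting path P4→Q1 (+1); matched 2.
No augmenting path remains; maximum matching = 2.
König certificate: {P4, Q4} is a vertex cover of size 2 (every listed pair touches it), so no matching can be larger.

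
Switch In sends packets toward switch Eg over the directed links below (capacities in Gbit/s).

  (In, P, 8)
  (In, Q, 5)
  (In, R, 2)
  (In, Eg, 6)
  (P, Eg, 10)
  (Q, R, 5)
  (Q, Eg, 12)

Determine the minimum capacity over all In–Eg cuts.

Augment In→Eg: bottleneck 6, flow now 6.
Augment In→P→Eg: bottleneck 8, flow now 14.
Augment In→Q→Eg: bottleneck 5, flow now 19.
No augmenting path remains; maximum flow = 19.
By max-flow min-cut, the minimum cut capacity equals the max flow.
In the residual graph, reachable from In: {In, R}.
Min-cut edges: In→P (8), In→Q (5), In→Eg (6); capacity 8 + 5 + 6 = 19.

19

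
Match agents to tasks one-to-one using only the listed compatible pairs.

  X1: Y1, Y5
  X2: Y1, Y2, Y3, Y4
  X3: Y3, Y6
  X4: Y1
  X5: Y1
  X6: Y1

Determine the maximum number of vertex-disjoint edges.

Unit-capacity flow: source→left, listed edges, right→sink; max matching = max flow.
Augmenting path X1→Y1 (+1); matched 1.
Augmenting path X2→Y2 (+1); matched 2.
Augmenting path X3→Y3 (+1); matched 3.
Augmenting path X4→Y1→X1→Y5 (+1); matched 4.
No augmenting path remains; maximum matching = 4.
König certificate: {X1, X2, X3, Y1} is a vertex cover of size 4 (every listed pair touches it), so no matching can be larger.

4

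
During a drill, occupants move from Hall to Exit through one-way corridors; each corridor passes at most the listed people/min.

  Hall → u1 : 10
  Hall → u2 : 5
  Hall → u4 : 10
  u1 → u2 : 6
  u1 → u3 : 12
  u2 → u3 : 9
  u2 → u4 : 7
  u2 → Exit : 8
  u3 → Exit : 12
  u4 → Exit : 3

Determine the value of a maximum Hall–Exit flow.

Augment Hall→u2→Exit: bottleneck 5, flow now 5.
Augment Hall→u4→Exit: bottleneck 3, flow now 8.
Augment Hall→u1→u2→Exit: bottleneck 3, flow now 11.
Augment Hall→u1→u3→Exit: bottleneck 7, flow now 18.
No augmenting path remains; maximum flow = 18.
In the residual graph, reachable from Hall: {Hall, u4}.
Min-cut edges: Hall→u1 (10), Hall→u2 (5), u4→Exit (3); capacity 10 + 5 + 3 = 18.
This cut is saturated, so no flow can exceed 18.

18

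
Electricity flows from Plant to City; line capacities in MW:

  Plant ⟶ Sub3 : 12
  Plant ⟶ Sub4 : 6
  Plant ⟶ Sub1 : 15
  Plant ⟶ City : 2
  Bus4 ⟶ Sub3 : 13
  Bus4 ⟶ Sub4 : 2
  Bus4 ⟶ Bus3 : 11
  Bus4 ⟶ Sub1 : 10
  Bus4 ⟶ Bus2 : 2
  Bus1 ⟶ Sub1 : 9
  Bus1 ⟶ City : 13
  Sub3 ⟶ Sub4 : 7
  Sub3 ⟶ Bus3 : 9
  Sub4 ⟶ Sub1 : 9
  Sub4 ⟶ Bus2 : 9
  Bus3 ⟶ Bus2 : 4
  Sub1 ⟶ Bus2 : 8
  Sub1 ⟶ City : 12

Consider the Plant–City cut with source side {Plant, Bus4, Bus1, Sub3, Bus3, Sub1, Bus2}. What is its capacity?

42

Edges leaving {Plant, Bus4, Bus1, Sub3, Bus3, Sub1, Bus2}: Plant→Sub4 (6), Plant→City (2), Bus4→Sub4 (2), Bus1→City (13), Sub3→Sub4 (7), Sub1→City (12).
Cut capacity = 6 + 2 + 2 + 13 + 7 + 12 = 42.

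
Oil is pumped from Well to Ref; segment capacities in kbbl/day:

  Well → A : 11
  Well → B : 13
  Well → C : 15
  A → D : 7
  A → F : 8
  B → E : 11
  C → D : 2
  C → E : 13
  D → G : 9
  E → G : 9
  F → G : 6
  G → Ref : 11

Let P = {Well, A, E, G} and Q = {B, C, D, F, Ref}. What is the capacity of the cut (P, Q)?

54

Edges leaving {Well, A, E, G}: Well→B (13), Well→C (15), A→D (7), A→F (8), G→Ref (11).
Cut capacity = 13 + 15 + 7 + 8 + 11 = 54.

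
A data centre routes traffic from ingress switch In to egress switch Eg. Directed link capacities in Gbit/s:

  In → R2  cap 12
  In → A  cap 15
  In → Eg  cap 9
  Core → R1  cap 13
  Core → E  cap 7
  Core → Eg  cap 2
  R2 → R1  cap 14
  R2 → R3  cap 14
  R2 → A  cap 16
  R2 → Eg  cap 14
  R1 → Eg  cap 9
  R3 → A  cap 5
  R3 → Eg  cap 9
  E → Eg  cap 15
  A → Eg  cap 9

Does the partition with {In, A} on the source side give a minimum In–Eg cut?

Yes — it is a minimum cut (capacity 30).

Given cut capacity: 12 + 9 + 9 = 30.
Augment In→Eg: bottleneck 9, flow now 9.
Augment In→R2→Eg: bottleneck 12, flow now 21.
Augment In→A→Eg: bottleneck 9, flow now 30.
No augmenting path remains; maximum flow = 30.
Cut capacity 30 equals the max flow, so it is a minimum cut.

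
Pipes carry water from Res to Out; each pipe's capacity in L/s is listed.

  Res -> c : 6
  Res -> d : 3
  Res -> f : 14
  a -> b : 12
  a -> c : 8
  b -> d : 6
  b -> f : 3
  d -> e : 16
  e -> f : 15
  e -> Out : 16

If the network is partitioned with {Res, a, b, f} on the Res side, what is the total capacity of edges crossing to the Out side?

Edges leaving {Res, a, b, f}: Res→c (6), Res→d (3), a→c (8), b→d (6).
Cut capacity = 6 + 3 + 8 + 6 = 23.

23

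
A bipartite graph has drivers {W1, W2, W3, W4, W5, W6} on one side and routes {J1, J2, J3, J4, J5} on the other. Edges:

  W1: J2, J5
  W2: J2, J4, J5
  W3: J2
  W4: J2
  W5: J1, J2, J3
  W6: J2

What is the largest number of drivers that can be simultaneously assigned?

4

Unit-capacity flow: source→left, listed edges, right→sink; max matching = max flow.
Augmenting path W1→J2 (+1); matched 1.
Augmenting path W2→J4 (+1); matched 2.
Augmenting path W5→J1 (+1); matched 3.
Augmenting path W3→J2→W1→J5 (+1); matched 4.
No augmenting path remains; maximum matching = 4.
König certificate: {W1, W2, W5, J2} is a vertex cover of size 4 (every listed pair touches it), so no matching can be larger.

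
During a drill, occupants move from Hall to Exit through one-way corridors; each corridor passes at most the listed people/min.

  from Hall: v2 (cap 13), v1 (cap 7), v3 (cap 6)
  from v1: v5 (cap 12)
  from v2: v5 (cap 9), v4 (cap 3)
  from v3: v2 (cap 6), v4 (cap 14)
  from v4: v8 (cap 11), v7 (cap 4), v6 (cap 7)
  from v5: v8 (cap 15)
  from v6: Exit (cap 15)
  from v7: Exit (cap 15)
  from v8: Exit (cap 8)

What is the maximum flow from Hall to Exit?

17

Augment Hall→v1→v5→v8→Exit: bottleneck 7, flow now 7.
Augment Hall→v2→v4→v6→Exit: bottleneck 3, flow now 10.
Augment Hall→v2→v5→v8→Exit: bottleneck 1, flow now 11.
Augment Hall→v3→v4→v6→Exit: bottleneck 4, flow now 15.
Augment Hall→v3→v4→v7→Exit: bottleneck 2, flow now 17.
No augmenting path remains; maximum flow = 17.
In the residual graph, reachable from Hall: {Hall, v1, v2, v5, v8}.
Min-cut edges: Hall→v3 (6), v2→v4 (3), v8→Exit (8); capacity 6 + 3 + 8 = 17.
This cut is saturated, so no flow can exceed 17.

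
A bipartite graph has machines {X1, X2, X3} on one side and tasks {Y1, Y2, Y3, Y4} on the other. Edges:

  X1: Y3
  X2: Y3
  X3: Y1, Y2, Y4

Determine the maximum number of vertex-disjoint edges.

Unit-capacity flow: source→left, listed edges, right→sink; max matching = max flow.
Augmenting path X1→Y3 (+1); matched 1.
Augmenting path X3→Y1 (+1); matched 2.
No augmenting path remains; maximum matching = 2.
König certificate: {X3, Y3} is a vertex cover of size 2 (every listed pair touches it), so no matching can be larger.

2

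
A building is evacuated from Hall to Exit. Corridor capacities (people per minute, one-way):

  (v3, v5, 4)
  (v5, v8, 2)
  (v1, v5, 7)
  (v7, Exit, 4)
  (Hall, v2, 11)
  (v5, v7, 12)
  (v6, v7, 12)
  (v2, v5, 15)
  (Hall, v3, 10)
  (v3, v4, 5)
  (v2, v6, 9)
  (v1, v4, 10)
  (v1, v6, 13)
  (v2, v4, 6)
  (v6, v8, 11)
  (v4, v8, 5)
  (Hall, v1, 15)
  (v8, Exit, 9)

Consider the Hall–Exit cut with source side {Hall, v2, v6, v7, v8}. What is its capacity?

Edges leaving {Hall, v2, v6, v7, v8}: Hall→v1 (15), Hall→v3 (10), v2→v4 (6), v2→v5 (15), v7→Exit (4), v8→Exit (9).
Cut capacity = 15 + 10 + 6 + 15 + 4 + 9 = 59.

59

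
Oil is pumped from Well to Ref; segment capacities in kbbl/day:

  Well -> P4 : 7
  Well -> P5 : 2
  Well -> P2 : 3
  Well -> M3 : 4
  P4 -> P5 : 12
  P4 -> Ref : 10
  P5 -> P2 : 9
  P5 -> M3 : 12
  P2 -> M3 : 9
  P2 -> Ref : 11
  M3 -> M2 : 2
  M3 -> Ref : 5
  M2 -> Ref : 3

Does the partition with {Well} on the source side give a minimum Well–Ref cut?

Yes — it is a minimum cut (capacity 16).

Given cut capacity: 7 + 2 + 3 + 4 = 16.
Augment Well→P4→Ref: bottleneck 7, flow now 7.
Augment Well→P2→Ref: bottleneck 3, flow now 10.
Augment Well→M3→Ref: bottleneck 4, flow now 14.
Augment Well→P5→P2→Ref: bottleneck 2, flow now 16.
No augmenting path remains; maximum flow = 16.
Cut capacity 16 equals the max flow, so it is a minimum cut.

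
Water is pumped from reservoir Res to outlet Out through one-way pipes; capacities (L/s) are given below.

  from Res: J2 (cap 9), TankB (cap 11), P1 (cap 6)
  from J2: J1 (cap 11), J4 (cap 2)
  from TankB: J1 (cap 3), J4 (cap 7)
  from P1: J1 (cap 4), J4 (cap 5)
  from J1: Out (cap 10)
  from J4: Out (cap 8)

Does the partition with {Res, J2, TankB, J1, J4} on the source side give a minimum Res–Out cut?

Given cut capacity: 6 + 10 + 8 = 24.
Augment Res→J2→J1→Out: bottleneck 9, flow now 9.
Augment Res→TankB→J1→Out: bottleneck 1, flow now 10.
Augment Res→TankB→J4→Out: bottleneck 7, flow now 17.
Augment Res→P1→J4→Out: bottleneck 1, flow now 18.
No augmenting path remains; maximum flow = 18.
In the residual graph, reachable from Res: {Res, J2, TankB, P1, J1, J4}.
Min-cut edges: J1→Out (10), J4→Out (8); capacity 10 + 8 = 18.
Cut capacity 24 exceeds the max flow 18, so it is not minimum.

No — its capacity is 24, but the minimum cut has capacity 18.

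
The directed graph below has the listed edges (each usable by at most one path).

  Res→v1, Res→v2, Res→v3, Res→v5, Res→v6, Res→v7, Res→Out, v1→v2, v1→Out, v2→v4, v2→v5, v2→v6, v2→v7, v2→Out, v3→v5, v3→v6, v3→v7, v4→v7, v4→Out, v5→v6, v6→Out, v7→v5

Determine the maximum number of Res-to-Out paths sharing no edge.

4

Assign every edge capacity 1; by Menger, the answer equals the max flow.
Path Res→Out (+1); total 1.
Path Res→v1→Out (+1); total 2.
Path Res→v2→Out (+1); total 3.
Path Res→v6→Out (+1); total 4.
No residual Res→Out path; max flow = 4.
Certifying cut of size 4: {Res→Out, Res→v1, Res→v2, v6→Out}.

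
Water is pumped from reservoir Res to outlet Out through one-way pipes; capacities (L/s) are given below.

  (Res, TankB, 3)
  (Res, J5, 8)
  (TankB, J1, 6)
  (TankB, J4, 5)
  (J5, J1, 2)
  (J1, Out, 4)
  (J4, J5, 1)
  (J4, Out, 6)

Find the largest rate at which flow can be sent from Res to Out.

Augment Res→TankB→J1→Out: bottleneck 3, flow now 3.
Augment Res→J5→J1→Out: bottleneck 1, flow now 4.
Augment Res→J5→J1→TankB→J4→Out: bottleneck 1, flow now 5. (uses reverse residual edge)
No augmenting path remains; maximum flow = 5.
In the residual graph, reachable from Res: {Res, J5}.
Min-cut edges: Res→TankB (3), J5→J1 (2); capacity 3 + 2 = 5.
This cut is saturated, so no flow can exceed 5.

5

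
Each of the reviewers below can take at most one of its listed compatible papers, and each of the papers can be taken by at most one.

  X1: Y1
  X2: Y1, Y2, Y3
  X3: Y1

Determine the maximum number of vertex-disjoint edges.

Unit-capacity flow: source→left, listed edges, right→sink; max matching = max flow.
Augmenting path X1→Y1 (+1); matched 1.
Augmenting path X2→Y2 (+1); matched 2.
No augmenting path remains; maximum matching = 2.
König certificate: {X2, Y1} is a vertex cover of size 2 (every listed pair touches it), so no matching can be larger.

2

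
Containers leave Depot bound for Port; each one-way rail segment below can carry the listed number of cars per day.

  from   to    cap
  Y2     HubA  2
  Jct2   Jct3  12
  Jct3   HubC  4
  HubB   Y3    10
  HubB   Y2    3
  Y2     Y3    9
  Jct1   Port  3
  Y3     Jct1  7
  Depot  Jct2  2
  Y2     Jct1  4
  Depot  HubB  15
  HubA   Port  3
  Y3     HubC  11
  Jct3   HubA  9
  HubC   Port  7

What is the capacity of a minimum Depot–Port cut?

13

Augment Depot→Jct2→Jct3→HubA→Port: bottleneck 2, flow now 2.
Augment Depot→HubB→Y2→HubA→Port: bottleneck 1, flow now 3.
Augment Depot→HubB→Y2→Jct1→Port: bottleneck 2, flow now 5.
Augment Depot→HubB→Y3→HubC→Port: bottleneck 7, flow now 12.
Augment Depot→HubB→Y3→Jct1→Port: bottleneck 1, flow now 13.
No augmenting path remains; maximum flow = 13.
By max-flow min-cut, the minimum cut capacity equals the max flow.
In the residual graph, reachable from Depot: {Depot, Jct2, HubB, Y2, Jct3, Y3, HubA, HubC, Jct1}.
Min-cut edges: HubA→Port (3), HubC→Port (7), Jct1→Port (3); capacity 3 + 7 + 3 = 13.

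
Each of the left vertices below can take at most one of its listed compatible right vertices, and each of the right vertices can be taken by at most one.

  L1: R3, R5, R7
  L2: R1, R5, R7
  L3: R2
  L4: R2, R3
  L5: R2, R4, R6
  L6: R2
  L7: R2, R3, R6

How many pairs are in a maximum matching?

Unit-capacity flow: source→left, listed edges, right→sink; max matching = max flow.
Augmenting path L1→R3 (+1); matched 1.
Augmenting path L2→R1 (+1); matched 2.
Augmenting path L3→R2 (+1); matched 3.
Augmenting path L5→R4 (+1); matched 4.
Augmenting path L7→R6 (+1); matched 5.
Augmenting path L4→R3→L1→R5 (+1); matched 6.
No augmenting path remains; maximum matching = 6.
König certificate: {L1, L2, L4, L5, L7, R2} is a vertex cover of size 6 (every listed pair touches it), so no matching can be larger.

6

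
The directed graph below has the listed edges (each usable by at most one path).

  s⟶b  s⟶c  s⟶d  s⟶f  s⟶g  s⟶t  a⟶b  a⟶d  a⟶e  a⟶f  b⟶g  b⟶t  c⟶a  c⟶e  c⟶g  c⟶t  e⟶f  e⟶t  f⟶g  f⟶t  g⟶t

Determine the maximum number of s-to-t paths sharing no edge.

5

Assign every edge capacity 1; by Menger, the answer equals the max flow.
Path s→t (+1); total 1.
Path s→b→t (+1); total 2.
Path s→c→t (+1); total 3.
Path s→f→t (+1); total 4.
Path s→g→t (+1); total 5.
No residual s→t path; max flow = 5.
Certifying cut of size 5: {s→b, s→c, s→f, s→g, s→t}.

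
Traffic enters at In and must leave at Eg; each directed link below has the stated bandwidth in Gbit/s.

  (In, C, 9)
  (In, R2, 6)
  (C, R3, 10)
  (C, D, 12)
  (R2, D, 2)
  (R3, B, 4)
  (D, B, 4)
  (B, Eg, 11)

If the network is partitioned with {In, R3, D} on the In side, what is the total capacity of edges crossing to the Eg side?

Edges leaving {In, R3, D}: In→C (9), In→R2 (6), R3→B (4), D→B (4).
Cut capacity = 9 + 6 + 4 + 4 = 23.

23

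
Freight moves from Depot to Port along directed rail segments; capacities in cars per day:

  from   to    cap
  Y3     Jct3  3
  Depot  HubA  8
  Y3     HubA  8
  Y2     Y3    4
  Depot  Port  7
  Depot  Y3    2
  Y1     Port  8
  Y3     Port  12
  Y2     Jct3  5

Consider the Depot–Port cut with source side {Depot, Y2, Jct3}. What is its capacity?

21

Edges leaving {Depot, Y2, Jct3}: Depot→Y3 (2), Depot→HubA (8), Depot→Port (7), Y2→Y3 (4).
Cut capacity = 2 + 8 + 7 + 4 = 21.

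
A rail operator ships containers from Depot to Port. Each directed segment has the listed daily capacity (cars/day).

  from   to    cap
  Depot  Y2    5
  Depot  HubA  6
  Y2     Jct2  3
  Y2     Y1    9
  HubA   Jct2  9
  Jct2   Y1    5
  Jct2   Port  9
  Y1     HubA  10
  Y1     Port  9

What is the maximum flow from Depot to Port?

11

Augment Depot→Y2→Jct2→Port: bottleneck 3, flow now 3.
Augment Depot→Y2→Y1→Port: bottleneck 2, flow now 5.
Augment Depot→HubA→Jct2→Port: bottleneck 6, flow now 11.
No augmenting path remains; maximum flow = 11.
In the residual graph, reachable from Depot: {Depot}.
Min-cut edges: Depot→Y2 (5), Depot→HubA (6); capacity 5 + 6 = 11.
This cut is saturated, so no flow can exceed 11.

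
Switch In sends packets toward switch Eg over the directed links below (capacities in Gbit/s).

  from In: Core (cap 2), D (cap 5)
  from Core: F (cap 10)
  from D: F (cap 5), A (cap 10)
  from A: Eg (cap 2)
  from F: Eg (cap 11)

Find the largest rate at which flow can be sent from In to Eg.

7

Augment In→Core→F→Eg: bottleneck 2, flow now 2.
Augment In→D→A→Eg: bottleneck 2, flow now 4.
Augment In→D→F→Eg: bottleneck 3, flow now 7.
No augmenting path remains; maximum flow = 7.
In the residual graph, reachable from In: {In}.
Min-cut edges: In→Core (2), In→D (5); capacity 2 + 5 = 7.
This cut is saturated, so no flow can exceed 7.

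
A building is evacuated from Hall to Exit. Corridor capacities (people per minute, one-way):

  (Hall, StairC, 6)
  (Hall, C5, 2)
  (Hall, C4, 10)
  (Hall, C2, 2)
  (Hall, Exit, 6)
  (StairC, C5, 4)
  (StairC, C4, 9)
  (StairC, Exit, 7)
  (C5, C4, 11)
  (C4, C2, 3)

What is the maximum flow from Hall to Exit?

Augment Hall→Exit: bottleneck 6, flow now 6.
Augment Hall→StairC→Exit: bottleneck 6, flow now 12.
No augmenting path remains; maximum flow = 12.
In the residual graph, reachable from Hall: {Hall, C5, C4, C2}.
Min-cut edges: Hall→StairC (6), Hall→Exit (6); capacity 6 + 6 = 12.
This cut is saturated, so no flow can exceed 12.

12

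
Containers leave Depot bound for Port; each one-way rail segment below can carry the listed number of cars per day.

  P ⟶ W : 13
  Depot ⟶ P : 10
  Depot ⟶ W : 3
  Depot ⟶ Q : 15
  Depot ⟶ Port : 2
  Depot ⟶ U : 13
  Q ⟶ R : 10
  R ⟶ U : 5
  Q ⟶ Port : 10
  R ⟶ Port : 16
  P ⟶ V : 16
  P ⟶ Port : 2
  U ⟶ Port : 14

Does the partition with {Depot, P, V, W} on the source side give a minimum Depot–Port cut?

Given cut capacity: 15 + 13 + 2 + 2 = 32.
Augment Depot→Port: bottleneck 2, flow now 2.
Augment Depot→P→Port: bottleneck 2, flow now 4.
Augment Depot→Q→Port: bottleneck 10, flow now 14.
Augment Depot→U→Port: bottleneck 13, flow now 27.
Augment Depot→Q→R→Port: bottleneck 5, flow now 32.
No augmenting path remains; maximum flow = 32.
Cut capacity 32 equals the max flow, so it is a minimum cut.

Yes — it is a minimum cut (capacity 32).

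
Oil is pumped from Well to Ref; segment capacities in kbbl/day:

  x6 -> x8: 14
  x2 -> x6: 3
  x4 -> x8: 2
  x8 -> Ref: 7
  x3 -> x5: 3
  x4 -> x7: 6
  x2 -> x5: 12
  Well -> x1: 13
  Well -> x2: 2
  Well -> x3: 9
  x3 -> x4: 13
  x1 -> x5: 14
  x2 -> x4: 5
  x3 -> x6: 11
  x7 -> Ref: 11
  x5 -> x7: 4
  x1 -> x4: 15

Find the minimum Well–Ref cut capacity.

Augment Well→x1→x4→x7→Ref: bottleneck 6, flow now 6.
Augment Well→x1→x4→x8→Ref: bottleneck 2, flow now 8.
Augment Well→x1→x5→x7→Ref: bottleneck 4, flow now 12.
Augment Well→x2→x6→x8→Ref: bottleneck 2, flow now 14.
Augment Well→x3→x6→x8→Ref: bottleneck 3, flow now 17.
No augmenting path remains; maximum flow = 17.
By max-flow min-cut, the minimum cut capacity equals the max flow.
In the residual graph, reachable from Well: {Well, x1, x2, x3, x4, x5, x6, x8}.
Min-cut edges: x4→x7 (6), x5→x7 (4), x8→Ref (7); capacity 6 + 4 + 7 = 17.

17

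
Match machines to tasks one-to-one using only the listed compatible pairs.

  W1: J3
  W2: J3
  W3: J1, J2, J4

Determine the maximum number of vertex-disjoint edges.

2

Unit-capacity flow: source→left, listed edges, right→sink; max matching = max flow.
Augmenting path W1→J3 (+1); matched 1.
Augmenting path W3→J1 (+1); matched 2.
No augmenting path remains; maximum matching = 2.
König certificate: {W3, J3} is a vertex cover of size 2 (every listed pair touches it), so no matching can be larger.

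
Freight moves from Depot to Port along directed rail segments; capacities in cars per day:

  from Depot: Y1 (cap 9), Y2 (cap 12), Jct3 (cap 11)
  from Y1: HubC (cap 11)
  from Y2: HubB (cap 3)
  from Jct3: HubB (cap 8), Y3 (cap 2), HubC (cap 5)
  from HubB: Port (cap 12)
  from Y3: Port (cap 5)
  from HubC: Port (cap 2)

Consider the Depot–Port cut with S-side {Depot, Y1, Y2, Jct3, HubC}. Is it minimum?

Given cut capacity: 3 + 8 + 2 + 2 = 15.
Augment Depot→Y1→HubC→Port: bottleneck 2, flow now 2.
Augment Depot→Y2→HubB→Port: bottleneck 3, flow now 5.
Augment Depot→Jct3→HubB→Port: bottleneck 8, flow now 13.
Augment Depot→Jct3→Y3→Port: bottleneck 2, flow now 15.
No augmenting path remains; maximum flow = 15.
Cut capacity 15 equals the max flow, so it is a minimum cut.

Yes — it is a minimum cut (capacity 15).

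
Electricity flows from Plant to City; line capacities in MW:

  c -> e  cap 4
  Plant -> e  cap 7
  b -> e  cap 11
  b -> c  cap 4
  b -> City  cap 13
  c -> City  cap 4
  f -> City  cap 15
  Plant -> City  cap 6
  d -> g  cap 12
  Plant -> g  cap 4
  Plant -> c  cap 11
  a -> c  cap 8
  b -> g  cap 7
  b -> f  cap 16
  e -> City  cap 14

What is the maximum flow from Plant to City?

21

Augment Plant→City: bottleneck 6, flow now 6.
Augment Plant→c→City: bottleneck 4, flow now 10.
Augment Plant→e→City: bottleneck 7, flow now 17.
Augment Plant→c→e→City: bottleneck 4, flow now 21.
No augmenting path remains; maximum flow = 21.
In the residual graph, reachable from Plant: {Plant, c, g}.
Min-cut edges: Plant→e (7), Plant→City (6), c→e (4), c→City (4); capacity 7 + 6 + 4 + 4 = 21.
This cut is saturated, so no flow can exceed 21.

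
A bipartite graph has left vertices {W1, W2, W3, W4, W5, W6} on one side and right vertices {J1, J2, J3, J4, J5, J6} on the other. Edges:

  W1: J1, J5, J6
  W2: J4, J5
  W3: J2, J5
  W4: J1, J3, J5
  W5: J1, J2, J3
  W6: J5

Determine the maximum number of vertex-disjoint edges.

6

Unit-capacity flow: source→left, listed edges, right→sink; max matching = max flow.
Augmenting path W1→J1 (+1); matched 1.
Augmenting path W2→J4 (+1); matched 2.
Augmenting path W3→J2 (+1); matched 3.
Augmenting path W4→J3 (+1); matched 4.
Augmenting path W6→J5 (+1); matched 5.
Augmenting path W5→J1→W1→J6 (+1); matched 6.
No augmenting path remains; maximum matching = 6.
König certificate: {W1, W2, W3, W4, W5, W6} is a vertex cover of size 6 (every listed pair touches it), so no matching can be larger.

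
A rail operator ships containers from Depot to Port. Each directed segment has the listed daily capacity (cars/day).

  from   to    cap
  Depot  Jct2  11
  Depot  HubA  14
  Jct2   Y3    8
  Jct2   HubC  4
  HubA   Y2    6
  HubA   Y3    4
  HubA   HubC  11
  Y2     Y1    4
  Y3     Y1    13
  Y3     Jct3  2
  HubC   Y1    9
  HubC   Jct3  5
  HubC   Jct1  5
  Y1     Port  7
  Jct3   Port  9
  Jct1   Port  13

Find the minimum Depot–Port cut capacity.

19

Augment Depot→Jct2→Y3→Y1→Port: bottleneck 7, flow now 7.
Augment Depot→Jct2→Y3→Jct3→Port: bottleneck 1, flow now 8.
Augment Depot→Jct2→HubC→Jct3→Port: bottleneck 3, flow now 11.
Augment Depot→HubA→Y3→Jct3→Port: bottleneck 1, flow now 12.
Augment Depot→HubA→HubC→Jct3→Port: bottleneck 2, flow now 14.
Augment Depot→HubA→HubC→Jct1→Port: bottleneck 5, flow now 19.
No augmenting path remains; maximum flow = 19.
By max-flow min-cut, the minimum cut capacity equals the max flow.
In the residual graph, reachable from Depot: {Depot, Jct2, HubA, Y2, Y3, HubC, Y1}.
Min-cut edges: Y3→Jct3 (2), HubC→Jct3 (5), HubC→Jct1 (5), Y1→Port (7); capacity 2 + 5 + 5 + 7 = 19.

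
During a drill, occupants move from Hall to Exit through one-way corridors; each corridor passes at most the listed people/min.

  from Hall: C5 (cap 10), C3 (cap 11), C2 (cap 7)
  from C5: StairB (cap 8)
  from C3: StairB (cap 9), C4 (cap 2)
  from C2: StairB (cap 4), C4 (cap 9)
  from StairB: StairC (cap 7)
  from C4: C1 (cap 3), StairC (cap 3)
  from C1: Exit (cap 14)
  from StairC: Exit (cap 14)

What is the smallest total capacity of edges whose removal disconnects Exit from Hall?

13

Augment Hall→C5→StairB→StairC→Exit: bottleneck 7, flow now 7.
Augment Hall→C3→C4→C1→Exit: bottleneck 2, flow now 9.
Augment Hall→C2→C4→C1→Exit: bottleneck 1, flow now 10.
Augment Hall→C2→C4→StairC→Exit: bottleneck 3, flow now 13.
No augmenting path remains; maximum flow = 13.
By max-flow min-cut, the minimum cut capacity equals the max flow.
In the residual graph, reachable from Hall: {Hall, C5, C3, C2, StairB, C4}.
Min-cut edges: StairB→StairC (7), C4→C1 (3), C4→StairC (3); capacity 7 + 3 + 3 = 13.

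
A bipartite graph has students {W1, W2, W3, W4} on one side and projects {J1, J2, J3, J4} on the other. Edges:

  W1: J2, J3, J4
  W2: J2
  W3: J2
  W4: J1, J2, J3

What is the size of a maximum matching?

Unit-capacity flow: source→left, listed edges, right→sink; max matching = max flow.
Augmenting path W1→J2 (+1); matched 1.
Augmenting path W4→J1 (+1); matched 2.
Augmenting path W2→J2→W1→J3 (+1); matched 3.
No augmenting path remains; maximum matching = 3.
König certificate: {W1, W4, J2} is a vertex cover of size 3 (every listed pair touches it), so no matching can be larger.

3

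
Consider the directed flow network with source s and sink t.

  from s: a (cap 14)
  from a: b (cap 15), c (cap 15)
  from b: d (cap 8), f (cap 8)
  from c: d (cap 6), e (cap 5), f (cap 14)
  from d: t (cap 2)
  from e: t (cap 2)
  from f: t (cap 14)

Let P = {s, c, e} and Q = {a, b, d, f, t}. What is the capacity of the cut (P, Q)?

Edges leaving {s, c, e}: s→a (14), c→d (6), c→f (14), e→t (2).
Cut capacity = 14 + 6 + 14 + 2 = 36.

36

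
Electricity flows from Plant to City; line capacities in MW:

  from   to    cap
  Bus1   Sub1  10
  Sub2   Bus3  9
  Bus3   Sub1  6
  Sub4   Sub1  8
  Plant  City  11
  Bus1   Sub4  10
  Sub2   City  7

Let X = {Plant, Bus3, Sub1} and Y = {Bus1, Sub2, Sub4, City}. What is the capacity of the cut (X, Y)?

11

Edges leaving {Plant, Bus3, Sub1}: Plant→City (11).
Cut capacity = 11 = 11.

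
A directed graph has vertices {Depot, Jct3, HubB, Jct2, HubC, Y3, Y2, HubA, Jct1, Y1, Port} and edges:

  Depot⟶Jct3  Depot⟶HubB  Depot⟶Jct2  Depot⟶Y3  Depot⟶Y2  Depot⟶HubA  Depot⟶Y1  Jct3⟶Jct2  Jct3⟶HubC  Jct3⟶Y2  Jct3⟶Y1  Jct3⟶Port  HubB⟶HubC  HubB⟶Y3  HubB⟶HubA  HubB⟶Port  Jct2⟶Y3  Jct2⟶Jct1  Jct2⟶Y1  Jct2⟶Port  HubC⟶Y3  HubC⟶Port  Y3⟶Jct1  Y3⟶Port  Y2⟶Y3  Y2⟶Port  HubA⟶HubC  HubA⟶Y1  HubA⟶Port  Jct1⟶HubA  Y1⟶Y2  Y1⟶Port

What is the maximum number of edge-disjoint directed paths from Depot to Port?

Assign every edge capacity 1; by Menger, the answer equals the max flow.
Path Depot→Jct3→Port (+1); total 1.
Path Depot→HubB→Port (+1); total 2.
Path Depot→Jct2→Port (+1); total 3.
Path Depot→Y3→Port (+1); total 4.
Path Depot→Y2→Port (+1); total 5.
Path Depot→HubA→Port (+1); total 6.
Path Depot→Y1→Port (+1); total 7.
No residual Depot→Port path; max flow = 7.
Certifying cut of size 7: {Depot→HubA, Depot→HubB, Depot→Jct2, Depot→Jct3, Depot→Y1, Depot→Y2, Depot→Y3}.

7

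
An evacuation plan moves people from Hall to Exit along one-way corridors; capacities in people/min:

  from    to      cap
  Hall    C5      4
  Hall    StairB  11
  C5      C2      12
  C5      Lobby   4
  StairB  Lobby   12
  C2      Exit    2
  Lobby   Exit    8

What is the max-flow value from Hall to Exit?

Augment Hall→C5→C2→Exit: bottleneck 2, flow now 2.
Augment Hall→C5→Lobby→Exit: bottleneck 2, flow now 4.
Augment Hall→StairB→Lobby→Exit: bottleneck 6, flow now 10.
No augmenting path remains; maximum flow = 10.
In the residual graph, reachable from Hall: {Hall, C5, StairB, C2, Lobby}.
Min-cut edges: C2→Exit (2), Lobby→Exit (8); capacity 2 + 8 = 10.
This cut is saturated, so no flow can exceed 10.

10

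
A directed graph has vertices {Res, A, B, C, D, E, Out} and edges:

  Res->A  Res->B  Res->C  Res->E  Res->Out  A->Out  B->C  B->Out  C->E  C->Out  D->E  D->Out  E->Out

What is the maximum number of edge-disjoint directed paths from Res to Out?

5

Assign every edge capacity 1; by Menger, the answer equals the max flow.
Path Res→Out (+1); total 1.
Path Res→A→Out (+1); total 2.
Path Res→B→Out (+1); total 3.
Path Res→C→Out (+1); total 4.
Path Res→E→Out (+1); total 5.
No residual Res→Out path; max flow = 5.
Certifying cut of size 5: {Res→A, Res→B, Res→C, Res→E, Res→Out}.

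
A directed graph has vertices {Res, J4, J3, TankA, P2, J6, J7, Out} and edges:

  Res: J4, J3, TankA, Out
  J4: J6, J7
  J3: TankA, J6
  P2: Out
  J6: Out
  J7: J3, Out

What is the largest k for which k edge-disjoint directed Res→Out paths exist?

Assign every edge capacity 1; by Menger, the answer equals the max flow.
Augment Res→Out (+1); total 1.
Augment Res→J4→J6→Out (+1); total 2.
Augment Res→J3→J6→J4→J7→Out (+1); total 3. (traverses J4→J6 backwards in the residual graph, cancelling flow on it)
After the cancellation the 3 edge-disjoint paths are: Res→J4→J7→Out; Res→J3→J6→Out; Res→Out.
No residual Res→Out path; max flow = 3.
Certifying cut of size 3: {Res→J3, Res→J4, Res→Out}.

3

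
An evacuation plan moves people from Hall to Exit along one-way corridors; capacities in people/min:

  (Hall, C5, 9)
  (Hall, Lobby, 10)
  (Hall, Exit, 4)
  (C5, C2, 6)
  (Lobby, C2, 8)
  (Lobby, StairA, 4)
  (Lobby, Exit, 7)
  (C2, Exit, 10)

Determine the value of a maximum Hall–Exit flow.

20

Augment Hall→Exit: bottleneck 4, flow now 4.
Augment Hall→Lobby→Exit: bottleneck 7, flow now 11.
Augment Hall→C5→C2→Exit: bottleneck 6, flow now 17.
Augment Hall→Lobby→C2→Exit: bottleneck 3, flow now 20.
No augmenting path remains; maximum flow = 20.
In the residual graph, reachable from Hall: {Hall, C5}.
Min-cut edges: Hall→Lobby (10), Hall→Exit (4), C5→C2 (6); capacity 10 + 4 + 6 = 20.
This cut is saturated, so no flow can exceed 20.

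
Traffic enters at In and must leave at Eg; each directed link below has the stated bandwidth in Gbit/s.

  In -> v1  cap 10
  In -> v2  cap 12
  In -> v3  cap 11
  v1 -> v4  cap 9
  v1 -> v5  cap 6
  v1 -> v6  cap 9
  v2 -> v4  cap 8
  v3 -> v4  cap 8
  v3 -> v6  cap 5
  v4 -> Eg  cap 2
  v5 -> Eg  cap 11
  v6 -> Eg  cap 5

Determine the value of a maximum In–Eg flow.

Augment In→v1→v4→Eg: bottleneck 2, flow now 2.
Augment In→v1→v5→Eg: bottleneck 6, flow now 8.
Augment In→v1→v6→Eg: bottleneck 2, flow now 10.
Augment In→v3→v6→Eg: bottleneck 3, flow now 13.
No augmenting path remains; maximum flow = 13.
In the residual graph, reachable from In: {In, v1, v2, v3, v4, v6}.
Min-cut edges: v1→v5 (6), v4→Eg (2), v6→Eg (5); capacity 6 + 2 + 5 = 13.
This cut is saturated, so no flow can exceed 13.

13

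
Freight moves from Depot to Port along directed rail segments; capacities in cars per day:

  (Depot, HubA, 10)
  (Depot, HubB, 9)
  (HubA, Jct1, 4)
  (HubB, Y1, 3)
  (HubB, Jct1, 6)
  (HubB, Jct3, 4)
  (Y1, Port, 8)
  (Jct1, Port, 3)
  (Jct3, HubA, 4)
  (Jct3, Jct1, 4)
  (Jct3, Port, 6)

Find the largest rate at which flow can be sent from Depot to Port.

10

Augment Depot→HubA→Jct1→Port: bottleneck 3, flow now 3.
Augment Depot→HubB→Y1→Port: bottleneck 3, flow now 6.
Augment Depot→HubB→Jct3→Port: bottleneck 4, flow now 10.
No augmenting path remains; maximum flow = 10.
In the residual graph, reachable from Depot: {Depot, HubA, HubB, Jct1}.
Min-cut edges: HubB→Y1 (3), HubB→Jct3 (4), Jct1→Port (3); capacity 3 + 4 + 3 = 10.
This cut is saturated, so no flow can exceed 10.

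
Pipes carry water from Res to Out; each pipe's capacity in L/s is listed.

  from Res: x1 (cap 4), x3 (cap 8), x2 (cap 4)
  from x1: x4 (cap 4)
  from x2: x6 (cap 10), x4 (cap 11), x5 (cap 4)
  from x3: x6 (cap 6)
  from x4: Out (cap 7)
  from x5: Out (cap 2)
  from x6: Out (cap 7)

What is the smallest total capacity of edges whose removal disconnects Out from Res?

14

Augment Res→x1→x4→Out: bottleneck 4, flow now 4.
Augment Res→x2→x4→Out: bottleneck 3, flow now 7.
Augment Res→x2→x5→Out: bottleneck 1, flow now 8.
Augment Res→x3→x6→Out: bottleneck 6, flow now 14.
No augmenting path remains; maximum flow = 14.
By max-flow min-cut, the minimum cut capacity equals the max flow.
In the residual graph, reachable from Res: {Res, x3}.
Min-cut edges: Res→x1 (4), Res→x2 (4), x3→x6 (6); capacity 4 + 4 + 6 = 14.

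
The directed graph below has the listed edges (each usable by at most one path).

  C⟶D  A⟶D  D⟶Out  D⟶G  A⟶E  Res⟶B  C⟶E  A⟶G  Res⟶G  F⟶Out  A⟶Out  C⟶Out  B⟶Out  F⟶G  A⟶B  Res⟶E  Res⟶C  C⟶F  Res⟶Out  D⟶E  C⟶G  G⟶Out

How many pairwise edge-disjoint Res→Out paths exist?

4

Assign every edge capacity 1; by Menger, the answer equals the max flow.
Path Res→Out (+1); total 1.
Path Res→B→Out (+1); total 2.
Path Res→C→Out (+1); total 3.
Path Res→G→Out (+1); total 4.
No residual Res→Out path; max flow = 4.
Certifying cut of size 4: {Res→B, Res→C, Res→G, Res→Out}.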